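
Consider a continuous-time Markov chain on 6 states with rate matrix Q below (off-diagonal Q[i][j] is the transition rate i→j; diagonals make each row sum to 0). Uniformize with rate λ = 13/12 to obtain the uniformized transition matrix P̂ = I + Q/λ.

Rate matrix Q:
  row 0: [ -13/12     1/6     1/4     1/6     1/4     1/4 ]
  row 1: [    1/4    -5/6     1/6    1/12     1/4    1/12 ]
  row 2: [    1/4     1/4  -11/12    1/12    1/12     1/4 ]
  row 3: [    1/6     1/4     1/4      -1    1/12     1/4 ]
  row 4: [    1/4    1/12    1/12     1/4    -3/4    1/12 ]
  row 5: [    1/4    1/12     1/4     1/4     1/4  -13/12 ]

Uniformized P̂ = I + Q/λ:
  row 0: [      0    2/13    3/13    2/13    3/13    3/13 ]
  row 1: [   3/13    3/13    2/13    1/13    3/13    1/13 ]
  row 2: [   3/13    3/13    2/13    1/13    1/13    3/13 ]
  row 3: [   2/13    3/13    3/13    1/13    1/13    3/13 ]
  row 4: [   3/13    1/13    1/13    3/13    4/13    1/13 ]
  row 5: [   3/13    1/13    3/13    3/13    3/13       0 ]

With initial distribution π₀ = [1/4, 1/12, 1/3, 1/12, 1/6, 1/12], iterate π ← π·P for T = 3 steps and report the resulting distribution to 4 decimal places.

t=0: π = [0.2500, 0.0833, 0.3333, 0.0833, 0.1667, 0.0833]
t=1: π = [0.1667, 0.1731, 0.1731, 0.1346, 0.1795, 0.1731]
t=2: π = [0.1820, 0.1637, 0.1765, 0.1440, 0.1972, 0.1366]
t=3: π = [0.1777, 0.1654, 0.1743, 0.1423, 0.1966, 0.1437]

π = [0.1777, 0.1654, 0.1743, 0.1423, 0.1966, 0.1437]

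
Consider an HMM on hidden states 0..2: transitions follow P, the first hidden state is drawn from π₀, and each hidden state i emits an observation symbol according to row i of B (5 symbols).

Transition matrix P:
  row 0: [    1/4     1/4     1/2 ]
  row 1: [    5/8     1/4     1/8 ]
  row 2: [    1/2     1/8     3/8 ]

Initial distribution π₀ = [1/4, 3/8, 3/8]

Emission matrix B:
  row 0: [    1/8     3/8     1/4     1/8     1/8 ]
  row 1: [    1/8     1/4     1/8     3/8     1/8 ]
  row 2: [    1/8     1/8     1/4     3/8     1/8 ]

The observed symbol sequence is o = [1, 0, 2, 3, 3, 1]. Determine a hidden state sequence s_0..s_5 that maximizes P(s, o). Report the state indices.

path = [0, 2, 0, 2, 2, 0]

t=0: δ = [9.375e-02, 9.375e-02, 4.688e-02]  (obs o_0=1)
t=1: δ = [7.324e-03, 2.930e-03, 5.859e-03]  ψ = [1, 0, 0]  (obs o_1=0)
t=2: δ = [7.324e-04, 2.289e-04, 9.155e-04]  ψ = [2, 0, 0]  (obs o_2=2)
t=3: δ = [5.722e-05, 6.866e-05, 1.373e-04]  ψ = [2, 0, 0]  (obs o_3=3)
t=4: δ = [8.583e-06, 6.437e-06, 1.931e-05]  ψ = [2, 1, 2]  (obs o_4=3)
t=5: δ = [3.621e-06, 6.035e-07, 9.052e-07]  ψ = [2, 2, 2]  (obs o_5=1)
backtrack: best end state = 0; path = [0, 2, 0, 2, 2, 0]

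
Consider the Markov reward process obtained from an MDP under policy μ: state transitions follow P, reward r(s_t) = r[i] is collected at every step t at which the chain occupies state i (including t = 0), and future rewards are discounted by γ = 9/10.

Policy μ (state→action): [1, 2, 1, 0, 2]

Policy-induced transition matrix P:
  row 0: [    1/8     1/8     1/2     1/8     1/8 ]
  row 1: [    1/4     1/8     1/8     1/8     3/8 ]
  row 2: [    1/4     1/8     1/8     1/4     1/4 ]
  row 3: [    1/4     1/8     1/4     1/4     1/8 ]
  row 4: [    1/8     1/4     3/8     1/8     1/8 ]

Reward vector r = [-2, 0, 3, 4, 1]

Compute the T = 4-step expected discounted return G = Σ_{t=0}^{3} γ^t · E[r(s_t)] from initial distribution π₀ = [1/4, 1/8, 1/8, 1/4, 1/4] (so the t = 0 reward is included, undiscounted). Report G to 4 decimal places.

t=0: π = [0.2500, 0.1250, 0.1250, 0.2500, 0.2500], E[r] = 1.1250, γ^t·E[r] = 1.125000, running G = 1.125000
t=1: π = [0.1875, 0.1563, 0.3125, 0.1719, 0.1719], E[r] = 1.4219, γ^t·E[r] = 1.279688, running G = 2.404688
t=2: π = [0.2051, 0.1465, 0.2598, 0.1855, 0.2031], E[r] = 1.3145, γ^t·E[r] = 1.064707, running G = 3.469395
t=3: π = [0.1990, 0.1504, 0.2759, 0.1807, 0.1941], E[r] = 1.3464, γ^t·E[r] = 0.981552, running G = 4.450946

G = 4.4509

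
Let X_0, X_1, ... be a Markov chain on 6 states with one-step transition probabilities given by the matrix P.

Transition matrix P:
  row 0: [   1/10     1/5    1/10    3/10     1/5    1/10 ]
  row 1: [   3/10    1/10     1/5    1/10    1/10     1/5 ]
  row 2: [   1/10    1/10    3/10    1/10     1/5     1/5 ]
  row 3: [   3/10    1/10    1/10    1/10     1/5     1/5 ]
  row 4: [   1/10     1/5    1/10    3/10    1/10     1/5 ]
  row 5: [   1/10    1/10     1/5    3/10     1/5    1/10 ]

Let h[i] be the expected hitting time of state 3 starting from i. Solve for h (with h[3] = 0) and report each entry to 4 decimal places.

First-step conditioning: h[3] = 0; for i ≠ 3, h[i] = 1 + Σ_k P[i][k]·h[k].
  h[0] = 1 + 1/10·h[0] + 1/5·h[1] + 1/10·h[2] + 1/5·h[4] + 1/10·h[5]
  h[1] = 1 + 3/10·h[0] + 1/10·h[1] + 1/5·h[2] + 1/10·h[4] + 1/5·h[5]
  h[2] = 1 + 1/10·h[0] + 1/10·h[1] + 3/10·h[2] + 1/5·h[4] + 1/5·h[5]
  h[4] = 1 + 1/10·h[0] + 1/5·h[1] + 1/10·h[2] + 1/10·h[4] + 1/5·h[5]
  h[5] = 1 + 1/10·h[0] + 1/10·h[1] + 1/5·h[2] + 1/5·h[4] + 1/10·h[5]
Solving the 5×5 linear system over states ≠ 3 gives exactly h = [9770/2313, 3916/771, 11968/2313, 0, 9772/2313, 1088/257] (h[3] = 0 is the target).

h = [4.2240, 5.0791, 5.1742, 0.0000, 4.2248, 4.2335]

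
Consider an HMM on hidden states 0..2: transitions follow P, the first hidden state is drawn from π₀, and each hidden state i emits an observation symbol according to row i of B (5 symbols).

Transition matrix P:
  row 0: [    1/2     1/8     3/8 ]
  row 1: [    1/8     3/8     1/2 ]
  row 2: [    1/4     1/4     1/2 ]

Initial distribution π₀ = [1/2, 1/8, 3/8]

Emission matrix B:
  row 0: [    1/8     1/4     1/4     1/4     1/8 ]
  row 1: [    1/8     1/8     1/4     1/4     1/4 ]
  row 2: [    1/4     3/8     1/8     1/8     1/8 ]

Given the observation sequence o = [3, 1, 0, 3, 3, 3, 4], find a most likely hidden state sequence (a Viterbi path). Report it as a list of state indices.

path = [0, 2, 2, 0, 0, 0, 0]

t=0: δ = [1.250e-01, 3.125e-02, 4.688e-02]  (obs o_0=3)
t=1: δ = [1.562e-02, 1.953e-03, 1.758e-02]  ψ = [0, 0, 0]  (obs o_1=1)
t=2: δ = [9.766e-04, 5.493e-04, 2.197e-03]  ψ = [0, 2, 2]  (obs o_2=0)
t=3: δ = [1.373e-04, 1.373e-04, 1.373e-04]  ψ = [2, 2, 2]  (obs o_3=3)
t=4: δ = [1.717e-05, 1.287e-05, 8.583e-06]  ψ = [0, 1, 1]  (obs o_4=3)
t=5: δ = [2.146e-06, 1.207e-06, 8.047e-07]  ψ = [0, 1, 0]  (obs o_5=3)
t=6: δ = [1.341e-07, 1.132e-07, 1.006e-07]  ψ = [0, 1, 0]  (obs o_6=4)
backtrack: best end state = 0; path = [0, 2, 2, 0, 0, 0, 0]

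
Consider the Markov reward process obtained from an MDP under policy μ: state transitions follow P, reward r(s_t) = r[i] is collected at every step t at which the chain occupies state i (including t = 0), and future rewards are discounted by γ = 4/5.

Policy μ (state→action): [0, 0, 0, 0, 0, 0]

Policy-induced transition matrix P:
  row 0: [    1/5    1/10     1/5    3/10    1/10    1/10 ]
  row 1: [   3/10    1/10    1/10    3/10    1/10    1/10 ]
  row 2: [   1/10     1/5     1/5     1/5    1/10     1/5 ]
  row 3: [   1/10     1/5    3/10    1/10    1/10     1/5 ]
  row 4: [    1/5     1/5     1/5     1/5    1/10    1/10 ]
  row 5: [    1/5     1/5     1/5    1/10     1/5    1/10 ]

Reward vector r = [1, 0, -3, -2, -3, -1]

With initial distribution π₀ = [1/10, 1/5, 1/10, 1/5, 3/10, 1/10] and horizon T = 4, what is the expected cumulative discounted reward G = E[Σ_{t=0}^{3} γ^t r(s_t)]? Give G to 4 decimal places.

t=0: π = [0.1000, 0.2000, 0.1000, 0.2000, 0.3000, 0.1000], E[r] = -1.6000, γ^t·E[r] = -1.600000, running G = -1.600000
t=1: π = [0.1900, 0.1700, 0.2000, 0.2000, 0.1100, 0.1300], E[r] = -1.2700, γ^t·E[r] = -1.016000, running G = -2.616000
t=2: π = [0.1770, 0.1640, 0.2030, 0.2030, 0.1130, 0.1400], E[r] = -1.3170, γ^t·E[r] = -0.842880, running G = -3.458880
t=3: π = [0.1758, 0.1659, 0.2039, 0.1998, 0.1140, 0.1406], E[r] = -1.3181, γ^t·E[r] = -0.674867, running G = -4.133747

G = -4.1337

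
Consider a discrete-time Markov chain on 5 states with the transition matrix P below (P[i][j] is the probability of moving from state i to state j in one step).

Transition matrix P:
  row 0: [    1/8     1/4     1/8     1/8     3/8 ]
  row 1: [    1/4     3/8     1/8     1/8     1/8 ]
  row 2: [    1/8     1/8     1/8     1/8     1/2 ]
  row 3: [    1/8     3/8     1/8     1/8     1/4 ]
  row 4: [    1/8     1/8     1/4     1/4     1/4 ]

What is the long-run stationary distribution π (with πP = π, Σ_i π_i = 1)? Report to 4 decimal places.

π = [0.1557, 0.2459, 0.1598, 0.1598, 0.2787]

Balance equations π_j = Σ_i π_i·P[i][j]:
  π_0 = 1/8·π_0 + 1/4·π_1 + 1/8·π_2 + 1/8·π_3 + 1/8·π_4
  π_1 = 1/4·π_0 + 3/8·π_1 + 1/8·π_2 + 3/8·π_3 + 1/8·π_4
  π_2 = 1/8·π_0 + 1/8·π_1 + 1/8·π_2 + 1/8·π_3 + 1/4·π_4
  π_3 = 1/8·π_0 + 1/8·π_1 + 1/8·π_2 + 1/8·π_3 + 1/4·π_4
  normalize: π_0 + π_1 + π_2 + π_3 + π_4 = 1
Solving the linear system gives exactly π = [19/122, 15/61, 39/244, 39/244, 17/61].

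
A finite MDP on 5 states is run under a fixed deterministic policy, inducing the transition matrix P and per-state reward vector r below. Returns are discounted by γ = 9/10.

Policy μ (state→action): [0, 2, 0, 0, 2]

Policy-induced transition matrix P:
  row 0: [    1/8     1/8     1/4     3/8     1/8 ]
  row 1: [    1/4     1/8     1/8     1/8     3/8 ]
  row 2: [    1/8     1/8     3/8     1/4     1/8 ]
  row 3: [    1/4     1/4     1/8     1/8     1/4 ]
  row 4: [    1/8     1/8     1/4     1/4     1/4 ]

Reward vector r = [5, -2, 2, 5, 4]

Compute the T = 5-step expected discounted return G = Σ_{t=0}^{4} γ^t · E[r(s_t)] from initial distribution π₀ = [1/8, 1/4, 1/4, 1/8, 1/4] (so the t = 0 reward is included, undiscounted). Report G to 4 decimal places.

G = 11.6356

t=0: π = [0.1250, 0.2500, 0.2500, 0.1250, 0.2500], E[r] = 2.2500, γ^t·E[r] = 2.250000, running G = 2.250000
t=1: π = [0.1719, 0.1406, 0.2344, 0.2188, 0.2344], E[r] = 3.0781, γ^t·E[r] = 2.770313, running G = 5.020313
t=2: π = [0.1699, 0.1523, 0.2344, 0.2266, 0.2168], E[r] = 3.0137, γ^t·E[r] = 2.441074, running G = 7.461387
t=3: π = [0.1724, 0.1533, 0.2319, 0.2239, 0.2185], E[r] = 3.0125, γ^t·E[r] = 2.196077, running G = 9.657464
t=4: π = [0.1721, 0.1530, 0.2318, 0.2244, 0.2186], E[r] = 3.0150, γ^t·E[r] = 1.978111, running G = 11.635575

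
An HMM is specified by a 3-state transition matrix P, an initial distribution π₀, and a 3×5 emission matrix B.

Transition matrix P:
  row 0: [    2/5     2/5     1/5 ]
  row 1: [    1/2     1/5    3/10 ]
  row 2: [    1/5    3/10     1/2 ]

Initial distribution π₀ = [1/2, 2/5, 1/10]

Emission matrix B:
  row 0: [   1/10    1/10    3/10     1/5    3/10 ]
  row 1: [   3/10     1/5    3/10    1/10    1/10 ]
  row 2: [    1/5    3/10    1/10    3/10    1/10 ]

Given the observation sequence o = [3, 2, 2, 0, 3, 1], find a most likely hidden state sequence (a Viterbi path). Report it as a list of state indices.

t=0: δ = [1.000e-01, 4.000e-02, 3.000e-02]  (obs o_0=3)
t=1: δ = [1.200e-02, 1.200e-02, 2.000e-03]  ψ = [0, 0, 0]  (obs o_1=2)
t=2: δ = [1.800e-03, 1.440e-03, 3.600e-04]  ψ = [1, 0, 1]  (obs o_2=2)
t=3: δ = [7.200e-05, 2.160e-04, 8.640e-05]  ψ = [0, 0, 1]  (obs o_3=0)
t=4: δ = [2.160e-05, 4.320e-06, 1.944e-05]  ψ = [1, 1, 1]  (obs o_4=3)
t=5: δ = [8.640e-07, 1.728e-06, 2.916e-06]  ψ = [0, 0, 2]  (obs o_5=1)
backtrack: best end state = 2; path = [0, 1, 0, 1, 2, 2]

path = [0, 1, 0, 1, 2, 2]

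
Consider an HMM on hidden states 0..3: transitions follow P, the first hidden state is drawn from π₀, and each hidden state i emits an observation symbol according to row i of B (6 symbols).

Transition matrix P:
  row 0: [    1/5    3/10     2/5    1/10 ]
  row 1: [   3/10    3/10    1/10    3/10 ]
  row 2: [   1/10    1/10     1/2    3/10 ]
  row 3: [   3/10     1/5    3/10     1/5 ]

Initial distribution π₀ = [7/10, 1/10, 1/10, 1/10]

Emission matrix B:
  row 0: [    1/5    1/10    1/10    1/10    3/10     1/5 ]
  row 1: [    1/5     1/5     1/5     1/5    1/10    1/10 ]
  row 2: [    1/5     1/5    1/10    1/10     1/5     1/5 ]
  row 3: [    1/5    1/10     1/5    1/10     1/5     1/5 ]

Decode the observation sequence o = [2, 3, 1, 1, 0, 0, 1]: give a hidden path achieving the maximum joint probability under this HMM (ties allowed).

t=0: δ = [7.000e-02, 2.000e-02, 1.000e-02, 2.000e-02]  (obs o_0=2)
t=1: δ = [1.400e-03, 4.200e-03, 2.800e-03, 7.000e-04]  ψ = [0, 0, 0, 0]  (obs o_1=3)
t=2: δ = [1.260e-04, 2.520e-04, 2.800e-04, 1.260e-04]  ψ = [1, 1, 2, 1]  (obs o_2=1)
t=3: δ = [7.560e-06, 1.512e-05, 2.800e-05, 8.400e-06]  ψ = [1, 1, 2, 2]  (obs o_3=1)
t=4: δ = [9.072e-07, 9.072e-07, 2.800e-06, 1.680e-06]  ψ = [1, 1, 2, 2]  (obs o_4=0)
t=5: δ = [1.008e-07, 6.720e-08, 2.800e-07, 1.680e-07]  ψ = [3, 3, 2, 2]  (obs o_5=0)
t=6: δ = [5.040e-09, 6.720e-09, 2.800e-08, 8.400e-09]  ψ = [3, 3, 2, 2]  (obs o_6=1)
backtrack: best end state = 2; path = [0, 2, 2, 2, 2, 2, 2]

path = [0, 2, 2, 2, 2, 2, 2]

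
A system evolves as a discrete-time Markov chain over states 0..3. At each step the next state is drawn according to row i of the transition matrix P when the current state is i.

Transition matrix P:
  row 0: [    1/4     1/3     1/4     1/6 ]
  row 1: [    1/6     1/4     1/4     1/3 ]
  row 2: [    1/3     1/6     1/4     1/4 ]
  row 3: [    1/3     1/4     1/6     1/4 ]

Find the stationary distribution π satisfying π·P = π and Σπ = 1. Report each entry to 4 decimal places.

π = [0.2687, 0.2533, 0.2293, 0.2487]

Balance equations π_j = Σ_i π_i·P[i][j]:
  π_0 = 1/4·π_0 + 1/6·π_1 + 1/3·π_2 + 1/3·π_3
  π_1 = 1/3·π_0 + 1/4·π_1 + 1/6·π_2 + 1/4·π_3
  π_2 = 1/4·π_0 + 1/4·π_1 + 1/4·π_2 + 1/6·π_3
  normalize: π_0 + π_1 + π_2 + π_3 = 1
Solving the linear system gives exactly π = [470/1749, 443/1749, 401/1749, 145/583].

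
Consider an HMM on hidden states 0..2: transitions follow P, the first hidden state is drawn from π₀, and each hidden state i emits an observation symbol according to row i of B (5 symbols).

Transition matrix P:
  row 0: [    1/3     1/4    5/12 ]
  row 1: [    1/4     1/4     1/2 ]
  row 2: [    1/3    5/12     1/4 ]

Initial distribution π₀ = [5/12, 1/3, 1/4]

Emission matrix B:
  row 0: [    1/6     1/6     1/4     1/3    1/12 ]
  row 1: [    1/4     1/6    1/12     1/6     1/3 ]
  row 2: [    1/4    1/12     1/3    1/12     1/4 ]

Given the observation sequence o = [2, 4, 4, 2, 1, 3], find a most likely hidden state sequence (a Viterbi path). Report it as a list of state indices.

t=0: δ = [1.042e-01, 2.778e-02, 8.333e-02]  (obs o_0=2)
t=1: δ = [2.894e-03, 1.157e-02, 1.085e-02]  ψ = [0, 2, 0]  (obs o_1=4)
t=2: δ = [3.014e-04, 1.507e-03, 1.447e-03]  ψ = [2, 2, 1]  (obs o_2=4)
t=3: δ = [1.206e-04, 5.023e-05, 2.512e-04]  ψ = [2, 2, 1]  (obs o_3=2)
t=4: δ = [1.395e-05, 1.744e-05, 5.233e-06]  ψ = [2, 2, 2]  (obs o_4=1)
t=5: δ = [1.550e-06, 7.268e-07, 7.268e-07]  ψ = [0, 1, 1]  (obs o_5=3)
backtrack: best end state = 0; path = [0, 2, 1, 2, 0, 0]

path = [0, 2, 1, 2, 0, 0]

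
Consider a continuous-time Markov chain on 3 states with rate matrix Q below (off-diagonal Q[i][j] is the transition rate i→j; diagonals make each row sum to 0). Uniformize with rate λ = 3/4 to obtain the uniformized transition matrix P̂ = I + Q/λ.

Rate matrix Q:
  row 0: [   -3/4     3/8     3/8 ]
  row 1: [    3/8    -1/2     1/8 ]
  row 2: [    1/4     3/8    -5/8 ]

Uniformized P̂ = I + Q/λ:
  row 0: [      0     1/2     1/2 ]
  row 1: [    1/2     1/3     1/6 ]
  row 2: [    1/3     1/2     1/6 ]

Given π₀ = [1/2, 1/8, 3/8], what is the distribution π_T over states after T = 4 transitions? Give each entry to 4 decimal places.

t=0: π = [0.5000, 0.1250, 0.3750]
t=1: π = [0.1875, 0.4792, 0.3333]
t=2: π = [0.3507, 0.4201, 0.2292]
t=3: π = [0.2865, 0.4300, 0.2836]
t=4: π = [0.3095, 0.4283, 0.2622]

π = [0.3095, 0.4283, 0.2622]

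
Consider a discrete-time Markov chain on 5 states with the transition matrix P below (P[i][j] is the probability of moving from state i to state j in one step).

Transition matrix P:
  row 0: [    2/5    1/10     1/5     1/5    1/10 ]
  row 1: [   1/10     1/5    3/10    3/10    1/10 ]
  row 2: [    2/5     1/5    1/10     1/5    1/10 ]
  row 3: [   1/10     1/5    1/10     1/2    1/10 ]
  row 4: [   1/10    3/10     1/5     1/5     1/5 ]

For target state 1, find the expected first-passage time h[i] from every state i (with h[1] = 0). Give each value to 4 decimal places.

h = [6.0104, 0.0000, 5.4640, 5.2298, 4.6748]

First-step conditioning: h[1] = 0; for i ≠ 1, h[i] = 1 + Σ_k P[i][k]·h[k].
  h[0] = 1 + 2/5·h[0] + 1/5·h[2] + 1/5·h[3] + 1/10·h[4]
  h[2] = 1 + 2/5·h[0] + 1/10·h[2] + 1/5·h[3] + 1/10·h[4]
  h[3] = 1 + 1/10·h[0] + 1/10·h[2] + 1/2·h[3] + 1/10·h[4]
  h[4] = 1 + 1/10·h[0] + 1/5·h[2] + 1/5·h[3] + 1/5·h[4]
Solving the 4×4 linear system over states ≠ 1 gives exactly h = [6930/1153, 0, 6300/1153, 6030/1153, 5390/1153] (h[1] = 0 is the target).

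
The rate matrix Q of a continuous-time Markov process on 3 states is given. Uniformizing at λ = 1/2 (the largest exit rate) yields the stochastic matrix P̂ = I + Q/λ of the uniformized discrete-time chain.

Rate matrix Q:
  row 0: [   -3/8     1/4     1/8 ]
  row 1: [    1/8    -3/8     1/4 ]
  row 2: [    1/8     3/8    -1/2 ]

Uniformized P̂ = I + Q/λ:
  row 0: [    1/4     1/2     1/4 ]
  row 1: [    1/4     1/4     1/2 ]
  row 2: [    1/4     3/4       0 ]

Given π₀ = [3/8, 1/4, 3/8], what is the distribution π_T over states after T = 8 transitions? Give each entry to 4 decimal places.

π = [0.2500, 0.4578, 0.2922]

t=0: π = [0.3750, 0.2500, 0.3750]
t=1: π = [0.2500, 0.5313, 0.2188]
t=2: π = [0.2500, 0.4219, 0.3281]
t=3: π = [0.2500, 0.4766, 0.2734]
t=4: π = [0.2500, 0.4492, 0.3008]
t=5: π = [0.2500, 0.4629, 0.2871]
t=6: π = [0.2500, 0.4561, 0.2939]
t=7: π = [0.2500, 0.4595, 0.2905]
t=8: π = [0.2500, 0.4578, 0.2922]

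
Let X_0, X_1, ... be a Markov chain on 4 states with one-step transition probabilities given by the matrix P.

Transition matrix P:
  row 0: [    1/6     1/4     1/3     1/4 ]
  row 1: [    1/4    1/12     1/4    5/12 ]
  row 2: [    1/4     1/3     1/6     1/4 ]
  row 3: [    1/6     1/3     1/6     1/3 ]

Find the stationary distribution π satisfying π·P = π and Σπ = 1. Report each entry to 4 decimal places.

Balance equations π_j = Σ_i π_i·P[i][j]:
  π_0 = 1/6·π_0 + 1/4·π_1 + 1/4·π_2 + 1/6·π_3
  π_1 = 1/4·π_0 + 1/12·π_1 + 1/3·π_2 + 1/3·π_3
  π_2 = 1/3·π_0 + 1/4·π_1 + 1/6·π_2 + 1/6·π_3
  normalize: π_0 + π_1 + π_2 + π_3 = 1
Solving the linear system gives exactly π = [442/2143, 542/2143, 476/2143, 683/2143].

π = [0.2063, 0.2529, 0.2221, 0.3187]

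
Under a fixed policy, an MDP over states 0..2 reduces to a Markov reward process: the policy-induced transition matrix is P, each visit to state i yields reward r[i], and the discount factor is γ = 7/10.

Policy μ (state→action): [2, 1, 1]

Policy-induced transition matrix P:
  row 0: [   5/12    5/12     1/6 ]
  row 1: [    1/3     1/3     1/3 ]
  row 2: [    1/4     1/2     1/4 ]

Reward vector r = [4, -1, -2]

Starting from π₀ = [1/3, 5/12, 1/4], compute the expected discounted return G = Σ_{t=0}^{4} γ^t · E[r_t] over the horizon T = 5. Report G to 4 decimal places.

G = 1.2069

t=0: π = [0.3333, 0.4167, 0.2500], E[r] = 0.4167, γ^t·E[r] = 0.416667, running G = 0.416667
t=1: π = [0.3403, 0.4028, 0.2569], E[r] = 0.4444, γ^t·E[r] = 0.311111, running G = 0.727778
t=2: π = [0.3403, 0.4045, 0.2552], E[r] = 0.4462, γ^t·E[r] = 0.218628, running G = 0.946406
t=3: π = [0.3404, 0.4042, 0.2554], E[r] = 0.4468, γ^t·E[r] = 0.153238, running G = 1.099645
t=4: π = [0.3404, 0.4043, 0.2553], E[r] = 0.4468, γ^t·E[r] = 0.107276, running G = 1.206920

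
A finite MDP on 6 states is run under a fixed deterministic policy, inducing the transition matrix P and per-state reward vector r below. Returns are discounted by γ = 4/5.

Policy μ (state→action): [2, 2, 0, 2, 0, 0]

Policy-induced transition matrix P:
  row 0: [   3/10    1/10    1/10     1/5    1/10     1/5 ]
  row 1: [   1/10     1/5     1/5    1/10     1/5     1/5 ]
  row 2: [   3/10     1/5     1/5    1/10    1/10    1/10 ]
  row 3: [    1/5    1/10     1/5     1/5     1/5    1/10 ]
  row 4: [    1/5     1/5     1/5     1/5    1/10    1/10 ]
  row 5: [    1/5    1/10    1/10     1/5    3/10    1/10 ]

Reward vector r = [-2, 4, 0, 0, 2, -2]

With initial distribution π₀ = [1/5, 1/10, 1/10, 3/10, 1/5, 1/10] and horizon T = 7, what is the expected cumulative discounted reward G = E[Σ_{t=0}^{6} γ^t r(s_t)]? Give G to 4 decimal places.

G = 0.7374

t=0: π = [0.2000, 0.1000, 0.1000, 0.3000, 0.2000, 0.1000], E[r] = 0.2000, γ^t·E[r] = 0.200000, running G = 0.200000
t=1: π = [0.2200, 0.1400, 0.1700, 0.1800, 0.1600, 0.1300], E[r] = 0.1800, γ^t·E[r] = 0.144000, running G = 0.344000
t=2: π = [0.2250, 0.1470, 0.1650, 0.1690, 0.1580, 0.1360], E[r] = 0.1820, γ^t·E[r] = 0.116480, running G = 0.460480
t=3: π = [0.2243, 0.1470, 0.1639, 0.1688, 0.1588, 0.1372], E[r] = 0.1826, γ^t·E[r] = 0.093491, running G = 0.553971
t=4: π = [0.2241, 0.1470, 0.1639, 0.1689, 0.1590, 0.1371], E[r] = 0.1834, γ^t·E[r] = 0.075129, running G = 0.629100
t=5: π = [0.2241, 0.1470, 0.1639, 0.1689, 0.1590, 0.1371], E[r] = 0.1835, γ^t·E[r] = 0.060144, running G = 0.689244
t=6: π = [0.2241, 0.1470, 0.1639, 0.1689, 0.1590, 0.1371], E[r] = 0.1836, γ^t·E[r] = 0.048119, running G = 0.737363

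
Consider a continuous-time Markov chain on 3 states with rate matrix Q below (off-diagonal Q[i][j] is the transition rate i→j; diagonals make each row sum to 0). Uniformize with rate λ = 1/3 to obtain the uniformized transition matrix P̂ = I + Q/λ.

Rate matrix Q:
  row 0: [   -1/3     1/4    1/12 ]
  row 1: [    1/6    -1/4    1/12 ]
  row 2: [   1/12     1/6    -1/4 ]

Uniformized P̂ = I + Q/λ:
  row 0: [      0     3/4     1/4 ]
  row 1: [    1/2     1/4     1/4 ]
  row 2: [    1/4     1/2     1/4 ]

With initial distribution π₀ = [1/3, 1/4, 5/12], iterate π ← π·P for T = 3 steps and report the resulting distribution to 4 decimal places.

t=0: π = [0.3333, 0.2500, 0.4167]
t=1: π = [0.2292, 0.5208, 0.2500]
t=2: π = [0.3229, 0.4271, 0.2500]
t=3: π = [0.2760, 0.4740, 0.2500]

π = [0.2760, 0.4740, 0.2500]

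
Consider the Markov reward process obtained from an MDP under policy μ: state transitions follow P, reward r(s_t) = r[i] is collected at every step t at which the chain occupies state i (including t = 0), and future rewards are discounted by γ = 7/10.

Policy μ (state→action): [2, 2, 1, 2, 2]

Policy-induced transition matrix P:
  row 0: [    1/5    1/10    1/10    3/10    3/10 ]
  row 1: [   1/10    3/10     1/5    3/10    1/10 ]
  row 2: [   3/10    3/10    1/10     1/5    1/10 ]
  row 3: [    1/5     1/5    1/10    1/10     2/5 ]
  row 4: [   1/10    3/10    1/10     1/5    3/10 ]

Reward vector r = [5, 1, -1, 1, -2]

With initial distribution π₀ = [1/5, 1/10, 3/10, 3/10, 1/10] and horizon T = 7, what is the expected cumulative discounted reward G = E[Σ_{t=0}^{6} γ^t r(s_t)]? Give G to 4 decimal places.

t=0: π = [0.2000, 0.1000, 0.3000, 0.3000, 0.1000], E[r] = 0.9000, γ^t·E[r] = 0.900000, running G = 0.900000
t=1: π = [0.2100, 0.2300, 0.1100, 0.2000, 0.2500], E[r] = 0.8700, γ^t·E[r] = 0.609000, running G = 1.509000
t=2: π = [0.1630, 0.2380, 0.1230, 0.2240, 0.2520], E[r] = 0.6500, γ^t·E[r] = 0.318500, running G = 1.827500
t=3: π = [0.1633, 0.2450, 0.1238, 0.2177, 0.2502], E[r] = 0.6550, γ^t·E[r] = 0.224665, running G = 2.052165
t=4: π = [0.1629, 0.2456, 0.1245, 0.2191, 0.2480], E[r] = 0.6584, γ^t·E[r] = 0.158084, running G = 2.210249
t=5: π = [0.1631, 0.2455, 0.1246, 0.2189, 0.2479], E[r] = 0.6596, γ^t·E[r] = 0.110855, running G = 2.321105
t=6: π = [0.1631, 0.2455, 0.1246, 0.2190, 0.2479], E[r] = 0.6597, γ^t·E[r] = 0.077615, running G = 2.398720

G = 2.3987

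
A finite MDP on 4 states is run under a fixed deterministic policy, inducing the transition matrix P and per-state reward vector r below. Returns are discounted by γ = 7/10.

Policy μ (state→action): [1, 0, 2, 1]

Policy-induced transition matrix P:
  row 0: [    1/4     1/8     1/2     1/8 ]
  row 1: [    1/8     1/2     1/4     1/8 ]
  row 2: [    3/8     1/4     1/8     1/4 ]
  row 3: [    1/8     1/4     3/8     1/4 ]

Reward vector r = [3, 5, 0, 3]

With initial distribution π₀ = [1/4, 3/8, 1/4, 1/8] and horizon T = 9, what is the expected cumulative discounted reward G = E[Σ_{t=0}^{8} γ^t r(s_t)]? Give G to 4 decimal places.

G = 8.9907

t=0: π = [0.2500, 0.3750, 0.2500, 0.1250], E[r] = 3.0000, γ^t·E[r] = 3.000000, running G = 3.000000
t=1: π = [0.2188, 0.3125, 0.2969, 0.1719], E[r] = 2.7344, γ^t·E[r] = 1.914063, running G = 4.914063
t=2: π = [0.2266, 0.3008, 0.2891, 0.1836], E[r] = 2.7344, γ^t·E[r] = 1.339844, running G = 6.253906
t=3: π = [0.2256, 0.2969, 0.2935, 0.1841], E[r] = 2.7134, γ^t·E[r] = 0.930689, running G = 7.184595
t=4: π = [0.2266, 0.2960, 0.2927, 0.1847], E[r] = 2.7139, γ^t·E[r] = 0.651600, running G = 7.836195
t=5: π = [0.2265, 0.2957, 0.2931, 0.1847], E[r] = 2.7120, γ^t·E[r] = 0.455799, running G = 8.291994
t=6: π = [0.2266, 0.2956, 0.2931, 0.1847], E[r] = 2.7120, γ^t·E[r] = 0.319066, running G = 8.611059
t=7: π = [0.2266, 0.2956, 0.2931, 0.1847], E[r] = 2.7118, γ^t·E[r] = 0.223331, running G = 8.834391
t=8: π = [0.2266, 0.2956, 0.2931, 0.1847], E[r] = 2.7118, γ^t·E[r] = 0.156332, running G = 8.990723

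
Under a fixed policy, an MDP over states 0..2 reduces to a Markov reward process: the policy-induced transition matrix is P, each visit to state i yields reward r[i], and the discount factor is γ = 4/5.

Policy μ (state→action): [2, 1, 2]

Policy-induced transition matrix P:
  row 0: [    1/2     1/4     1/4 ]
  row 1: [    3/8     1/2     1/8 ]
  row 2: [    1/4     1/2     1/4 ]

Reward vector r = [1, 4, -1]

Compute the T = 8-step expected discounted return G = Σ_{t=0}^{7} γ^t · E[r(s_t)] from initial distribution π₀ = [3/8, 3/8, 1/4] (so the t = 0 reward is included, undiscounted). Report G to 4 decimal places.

t=0: π = [0.3750, 0.3750, 0.2500], E[r] = 1.6250, γ^t·E[r] = 1.625000, running G = 1.625000
t=1: π = [0.3906, 0.4063, 0.2031], E[r] = 1.8125, γ^t·E[r] = 1.450000, running G = 3.075000
t=2: π = [0.3984, 0.4023, 0.1992], E[r] = 1.8086, γ^t·E[r] = 1.157500, running G = 4.232500
t=3: π = [0.3999, 0.4004, 0.1997], E[r] = 1.8018, γ^t·E[r] = 0.922500, running G = 5.155000
t=4: π = [0.4000, 0.4000, 0.2000], E[r] = 1.8002, γ^t·E[r] = 0.737350, running G = 5.892350
t=5: π = [0.4000, 0.4000, 0.2000], E[r] = 1.8000, γ^t·E[r] = 0.589820, running G = 6.482170
t=6: π = [0.4000, 0.4000, 0.2000], E[r] = 1.8000, γ^t·E[r] = 0.471857, running G = 6.954027
t=7: π = [0.4000, 0.4000, 0.2000], E[r] = 1.8000, γ^t·E[r] = 0.377487, running G = 7.331514

G = 7.3315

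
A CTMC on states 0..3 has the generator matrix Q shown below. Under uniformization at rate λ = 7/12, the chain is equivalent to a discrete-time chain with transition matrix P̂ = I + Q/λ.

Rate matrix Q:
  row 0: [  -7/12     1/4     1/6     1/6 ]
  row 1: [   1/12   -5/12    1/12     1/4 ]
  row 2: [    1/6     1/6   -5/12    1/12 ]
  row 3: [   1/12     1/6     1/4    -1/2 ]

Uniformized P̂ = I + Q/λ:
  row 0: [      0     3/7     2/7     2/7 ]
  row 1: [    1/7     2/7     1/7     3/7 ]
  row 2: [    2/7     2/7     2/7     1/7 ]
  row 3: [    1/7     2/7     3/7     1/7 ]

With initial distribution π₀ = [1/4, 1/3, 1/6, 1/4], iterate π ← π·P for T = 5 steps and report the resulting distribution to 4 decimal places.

π = [0.1597, 0.3086, 0.2779, 0.2538]

t=0: π = [0.2500, 0.3333, 0.1667, 0.2500]
t=1: π = [0.1310, 0.3214, 0.2738, 0.2738]
t=2: π = [0.1633, 0.3044, 0.2789, 0.2534]
t=3: π = [0.1594, 0.3090, 0.2784, 0.2532]
t=4: π = [0.1599, 0.3085, 0.2777, 0.2539]
t=5: π = [0.1597, 0.3086, 0.2779, 0.2538]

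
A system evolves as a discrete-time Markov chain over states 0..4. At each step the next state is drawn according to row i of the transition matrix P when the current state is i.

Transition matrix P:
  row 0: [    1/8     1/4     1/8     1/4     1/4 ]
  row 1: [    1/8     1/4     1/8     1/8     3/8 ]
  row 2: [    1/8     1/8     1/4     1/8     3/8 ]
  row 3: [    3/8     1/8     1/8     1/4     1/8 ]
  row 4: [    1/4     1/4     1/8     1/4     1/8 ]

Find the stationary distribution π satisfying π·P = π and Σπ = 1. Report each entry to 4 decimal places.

π = [0.2063, 0.2063, 0.1429, 0.2063, 0.2381]

Balance equations π_j = Σ_i π_i·P[i][j]:
  π_0 = 1/8·π_0 + 1/8·π_1 + 1/8·π_2 + 3/8·π_3 + 1/4·π_4
  π_1 = 1/4·π_0 + 1/4·π_1 + 1/8·π_2 + 1/8·π_3 + 1/4·π_4
  π_2 = 1/8·π_0 + 1/8·π_1 + 1/4·π_2 + 1/8·π_3 + 1/8·π_4
  π_3 = 1/4·π_0 + 1/8·π_1 + 1/8·π_2 + 1/4·π_3 + 1/4·π_4
  normalize: π_0 + π_1 + π_2 + π_3 + π_4 = 1
Solving the linear system gives exactly π = [13/63, 13/63, 1/7, 13/63, 5/21].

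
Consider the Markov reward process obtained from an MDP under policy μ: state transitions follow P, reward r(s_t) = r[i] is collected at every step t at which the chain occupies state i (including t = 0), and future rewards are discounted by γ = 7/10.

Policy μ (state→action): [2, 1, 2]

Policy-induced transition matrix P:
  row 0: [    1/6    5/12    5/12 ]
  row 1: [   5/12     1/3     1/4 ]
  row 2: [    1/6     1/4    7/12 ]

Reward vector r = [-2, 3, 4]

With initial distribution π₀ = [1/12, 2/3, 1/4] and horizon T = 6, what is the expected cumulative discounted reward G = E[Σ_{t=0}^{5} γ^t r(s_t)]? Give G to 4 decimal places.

G = 6.7306

t=0: π = [0.0833, 0.6667, 0.2500], E[r] = 2.8333, γ^t·E[r] = 2.833333, running G = 2.833333
t=1: π = [0.3333, 0.3194, 0.3472], E[r] = 1.6806, γ^t·E[r] = 1.176389, running G = 4.009722
t=2: π = [0.2465, 0.3322, 0.4213], E[r] = 2.1887, γ^t·E[r] = 1.072442, running G = 5.082164
t=3: π = [0.2497, 0.3188, 0.4315], E[r] = 2.1830, γ^t·E[r] = 0.748758, running G = 5.830922
t=4: π = [0.2464, 0.3182, 0.4355], E[r] = 2.2037, γ^t·E[r] = 0.529100, running G = 6.360022
t=5: π = [0.2462, 0.3176, 0.4362], E[r] = 2.2052, γ^t·E[r] = 0.370620, running G = 6.730641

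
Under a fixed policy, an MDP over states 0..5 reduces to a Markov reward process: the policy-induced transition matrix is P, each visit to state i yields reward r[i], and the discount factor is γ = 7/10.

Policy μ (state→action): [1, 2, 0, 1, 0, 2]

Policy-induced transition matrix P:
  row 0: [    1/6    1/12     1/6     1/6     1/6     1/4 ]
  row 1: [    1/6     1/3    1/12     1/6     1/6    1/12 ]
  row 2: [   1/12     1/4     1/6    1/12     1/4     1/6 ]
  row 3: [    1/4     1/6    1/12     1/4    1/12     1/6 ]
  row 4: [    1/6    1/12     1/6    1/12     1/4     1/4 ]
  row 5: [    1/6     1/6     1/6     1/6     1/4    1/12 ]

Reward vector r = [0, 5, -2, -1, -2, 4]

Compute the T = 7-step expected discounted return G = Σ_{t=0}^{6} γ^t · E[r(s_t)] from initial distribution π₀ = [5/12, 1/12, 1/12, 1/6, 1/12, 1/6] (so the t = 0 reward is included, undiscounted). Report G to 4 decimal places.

t=0: π = [0.4167, 0.0833, 0.0833, 0.1667, 0.0833, 0.1667], E[r] = 0.5833, γ^t·E[r] = 0.583333, running G = 0.583333
t=1: π = [0.1736, 0.1458, 0.1458, 0.1667, 0.1806, 0.1875], E[r] = 0.6597, γ^t·E[r] = 0.461806, running G = 1.045139
t=2: π = [0.1684, 0.1736, 0.1406, 0.1534, 0.1956, 0.1684], E[r] = 0.7159, γ^t·E[r] = 0.350770, running G = 1.395909
t=3: π = [0.1677, 0.1770, 0.1394, 0.1514, 0.1959, 0.1685], E[r] = 0.7368, γ^t·E[r] = 0.252718, running G = 1.648626
t=4: π = [0.1677, 0.1775, 0.1393, 0.1513, 0.1960, 0.1682], E[r] = 0.7381, γ^t·E[r] = 0.177219, running G = 1.825845
t=5: π = [0.1677, 0.1775, 0.1393, 0.1513, 0.1960, 0.1682], E[r] = 0.7385, γ^t·E[r] = 0.124122, running G = 1.949968
t=6: π = [0.1677, 0.1776, 0.1393, 0.1513, 0.1960, 0.1682], E[r] = 0.7386, γ^t·E[r] = 0.086891, running G = 2.036858

G = 2.0369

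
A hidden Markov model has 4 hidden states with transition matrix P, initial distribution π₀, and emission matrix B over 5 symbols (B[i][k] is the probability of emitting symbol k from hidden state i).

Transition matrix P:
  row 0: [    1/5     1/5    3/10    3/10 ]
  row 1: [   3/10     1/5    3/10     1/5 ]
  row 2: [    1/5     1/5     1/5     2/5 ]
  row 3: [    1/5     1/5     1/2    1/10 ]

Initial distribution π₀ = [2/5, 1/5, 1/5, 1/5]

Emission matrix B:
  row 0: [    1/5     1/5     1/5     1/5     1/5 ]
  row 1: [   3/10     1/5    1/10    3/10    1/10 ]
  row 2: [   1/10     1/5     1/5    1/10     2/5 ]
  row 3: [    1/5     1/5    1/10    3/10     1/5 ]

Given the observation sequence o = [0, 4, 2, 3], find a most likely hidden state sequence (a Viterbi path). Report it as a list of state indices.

t=0: δ = [8.000e-02, 6.000e-02, 2.000e-02, 4.000e-02]  (obs o_0=0)
t=1: δ = [3.600e-03, 1.600e-03, 9.600e-03, 4.800e-03]  ψ = [1, 0, 0, 0]  (obs o_1=4)
t=2: δ = [3.840e-04, 1.920e-04, 4.800e-04, 3.840e-04]  ψ = [2, 2, 3, 2]  (obs o_2=2)
t=3: δ = [1.920e-05, 2.880e-05, 1.920e-05, 5.760e-05]  ψ = [2, 2, 3, 2]  (obs o_3=3)
backtrack: best end state = 3; path = [0, 3, 2, 3]

path = [0, 3, 2, 3]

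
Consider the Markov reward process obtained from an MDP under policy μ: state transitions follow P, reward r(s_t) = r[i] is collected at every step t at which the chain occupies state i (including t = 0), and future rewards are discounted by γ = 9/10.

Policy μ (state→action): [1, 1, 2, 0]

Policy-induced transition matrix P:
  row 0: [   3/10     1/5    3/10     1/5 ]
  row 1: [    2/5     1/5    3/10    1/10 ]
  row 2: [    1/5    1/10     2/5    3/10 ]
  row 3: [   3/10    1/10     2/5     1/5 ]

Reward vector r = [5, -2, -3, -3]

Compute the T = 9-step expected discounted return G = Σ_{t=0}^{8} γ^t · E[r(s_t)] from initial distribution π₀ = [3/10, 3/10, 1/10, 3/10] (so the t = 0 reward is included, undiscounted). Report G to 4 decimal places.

t=0: π = [0.3000, 0.3000, 0.1000, 0.3000], E[r] = -0.3000, γ^t·E[r] = -0.300000, running G = -0.300000
t=1: π = [0.3200, 0.1600, 0.3400, 0.1800], E[r] = -0.2800, γ^t·E[r] = -0.252000, running G = -0.552000
t=2: π = [0.2820, 0.1480, 0.3520, 0.2180], E[r] = -0.5960, γ^t·E[r] = -0.482760, running G = -1.034760
t=3: π = [0.2796, 0.1430, 0.3570, 0.2204], E[r] = -0.6202, γ^t·E[r] = -0.452126, running G = -1.486886
t=4: π = [0.2786, 0.1423, 0.3577, 0.2214], E[r] = -0.6289, γ^t·E[r] = -0.412648, running G = -1.899533
t=5: π = [0.2785, 0.1421, 0.3579, 0.2215], E[r] = -0.6303, γ^t·E[r] = -0.372185, running G = -2.271718
t=6: π = [0.2784, 0.1421, 0.3579, 0.2216], E[r] = -0.6306, γ^t·E[r] = -0.335131, running G = -2.606849
t=7: π = [0.2784, 0.1420, 0.3580, 0.2216], E[r] = -0.6307, γ^t·E[r] = -0.301646, running G = -2.908495
t=8: π = [0.2784, 0.1420, 0.3580, 0.2216], E[r] = -0.6307, γ^t·E[r] = -0.271487, running G = -3.179982

G = -3.1800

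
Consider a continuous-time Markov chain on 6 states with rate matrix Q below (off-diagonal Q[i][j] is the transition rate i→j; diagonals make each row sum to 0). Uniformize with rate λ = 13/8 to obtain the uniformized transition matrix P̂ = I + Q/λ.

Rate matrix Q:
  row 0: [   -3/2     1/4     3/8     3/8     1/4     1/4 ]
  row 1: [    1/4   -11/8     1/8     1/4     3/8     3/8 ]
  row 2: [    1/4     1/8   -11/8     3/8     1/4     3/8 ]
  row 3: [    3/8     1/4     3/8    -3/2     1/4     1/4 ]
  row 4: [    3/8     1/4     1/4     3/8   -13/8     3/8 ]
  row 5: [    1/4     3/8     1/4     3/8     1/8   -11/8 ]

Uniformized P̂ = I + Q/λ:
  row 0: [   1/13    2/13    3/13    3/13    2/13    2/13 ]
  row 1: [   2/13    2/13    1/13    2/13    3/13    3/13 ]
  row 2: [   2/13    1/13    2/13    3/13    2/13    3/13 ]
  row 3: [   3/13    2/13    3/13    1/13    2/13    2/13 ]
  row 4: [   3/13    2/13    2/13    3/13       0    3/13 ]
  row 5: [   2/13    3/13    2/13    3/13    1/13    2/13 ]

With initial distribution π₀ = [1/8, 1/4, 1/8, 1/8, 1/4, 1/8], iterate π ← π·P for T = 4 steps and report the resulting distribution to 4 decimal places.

t=0: π = [0.1250, 0.2500, 0.1250, 0.1250, 0.2500, 0.1250]
t=1: π = [0.1731, 0.1538, 0.1538, 0.1923, 0.1250, 0.2019]
t=2: π = [0.1649, 0.1575, 0.1701, 0.1893, 0.1309, 0.1871]
t=3: π = [0.1658, 0.1552, 0.1690, 0.1895, 0.1314, 0.1891]
t=4: π = [0.1658, 0.1554, 0.1692, 0.1897, 0.1310, 0.1889]

π = [0.1658, 0.1554, 0.1692, 0.1897, 0.1310, 0.1889]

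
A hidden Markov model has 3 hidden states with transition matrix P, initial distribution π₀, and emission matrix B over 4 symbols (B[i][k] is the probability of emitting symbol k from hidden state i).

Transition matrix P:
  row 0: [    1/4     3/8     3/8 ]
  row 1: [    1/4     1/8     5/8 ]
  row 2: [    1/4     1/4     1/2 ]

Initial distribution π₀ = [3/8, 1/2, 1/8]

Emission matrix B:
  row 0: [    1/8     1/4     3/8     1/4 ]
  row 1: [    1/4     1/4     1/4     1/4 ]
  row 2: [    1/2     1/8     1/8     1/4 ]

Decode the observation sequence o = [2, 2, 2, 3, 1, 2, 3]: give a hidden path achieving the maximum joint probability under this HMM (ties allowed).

path = [0, 0, 1, 2, 0, 1, 2]

t=0: δ = [1.406e-01, 1.250e-01, 1.562e-02]  (obs o_0=2)
t=1: δ = [1.318e-02, 1.318e-02, 9.766e-03]  ψ = [0, 0, 1]  (obs o_1=2)
t=2: δ = [1.236e-03, 1.236e-03, 1.030e-03]  ψ = [0, 0, 1]  (obs o_2=2)
t=3: δ = [7.725e-05, 1.159e-04, 1.931e-04]  ψ = [0, 0, 1]  (obs o_3=3)
t=4: δ = [1.207e-05, 1.207e-05, 1.207e-05]  ψ = [2, 2, 2]  (obs o_4=1)
t=5: δ = [1.132e-06, 1.132e-06, 9.430e-07]  ψ = [0, 0, 1]  (obs o_5=2)
t=6: δ = [7.072e-08, 1.061e-07, 1.768e-07]  ψ = [0, 0, 1]  (obs o_6=3)
backtrack: best end state = 2; path = [0, 0, 1, 2, 0, 1, 2]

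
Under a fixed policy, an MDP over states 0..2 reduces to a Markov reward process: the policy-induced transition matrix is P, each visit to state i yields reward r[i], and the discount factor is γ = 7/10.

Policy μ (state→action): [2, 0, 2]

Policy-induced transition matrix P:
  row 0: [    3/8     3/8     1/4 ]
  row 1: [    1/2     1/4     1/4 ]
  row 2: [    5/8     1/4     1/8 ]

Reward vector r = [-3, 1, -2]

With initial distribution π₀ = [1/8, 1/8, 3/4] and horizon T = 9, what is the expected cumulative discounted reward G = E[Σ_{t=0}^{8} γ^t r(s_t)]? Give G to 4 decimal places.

t=0: π = [0.1250, 0.1250, 0.7500], E[r] = -1.7500, γ^t·E[r] = -1.750000, running G = -1.750000
t=1: π = [0.5781, 0.2656, 0.1563], E[r] = -1.7813, γ^t·E[r] = -1.246875, running G = -2.996875
t=2: π = [0.4473, 0.3223, 0.2305], E[r] = -1.4805, γ^t·E[r] = -0.725430, running G = -3.722305
t=3: π = [0.4729, 0.3059, 0.2212], E[r] = -1.5552, γ^t·E[r] = -0.533425, running G = -4.255730
t=4: π = [0.4685, 0.3091, 0.2224], E[r] = -1.5412, γ^t·E[r] = -0.370042, running G = -4.625772
t=5: π = [0.4692, 0.3086, 0.2222], E[r] = -1.5435, γ^t·E[r] = -0.259420, running G = -4.885192
t=6: π = [0.4691, 0.3087, 0.2222], E[r] = -1.5432, γ^t·E[r] = -0.181552, running G = -5.066744
t=7: π = [0.4691, 0.3086, 0.2222], E[r] = -1.5432, γ^t·E[r] = -0.127091, running G = -5.193834
t=8: π = [0.4691, 0.3086, 0.2222], E[r] = -1.5432, γ^t·E[r] = -0.088963, running G = -5.282797

G = -5.2828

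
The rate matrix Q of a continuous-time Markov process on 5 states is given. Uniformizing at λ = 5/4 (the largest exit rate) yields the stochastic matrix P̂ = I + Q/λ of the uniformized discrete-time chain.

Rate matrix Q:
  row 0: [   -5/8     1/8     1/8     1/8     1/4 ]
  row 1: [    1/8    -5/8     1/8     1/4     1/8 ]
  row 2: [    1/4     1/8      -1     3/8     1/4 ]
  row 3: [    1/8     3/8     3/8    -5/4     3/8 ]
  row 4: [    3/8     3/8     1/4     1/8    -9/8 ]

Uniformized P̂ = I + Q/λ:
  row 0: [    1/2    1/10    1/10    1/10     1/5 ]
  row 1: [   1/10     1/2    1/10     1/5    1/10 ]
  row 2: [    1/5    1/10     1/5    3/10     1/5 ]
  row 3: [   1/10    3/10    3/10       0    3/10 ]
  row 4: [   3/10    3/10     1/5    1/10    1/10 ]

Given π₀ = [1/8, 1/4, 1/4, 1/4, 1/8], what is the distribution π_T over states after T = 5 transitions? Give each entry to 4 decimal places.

t=0: π = [0.1250, 0.2500, 0.2500, 0.2500, 0.1250]
t=1: π = [0.2000, 0.2750, 0.1875, 0.1500, 0.1875]
t=2: π = [0.2363, 0.2775, 0.1675, 0.1500, 0.1688]
t=3: π = [0.2450, 0.2748, 0.1636, 0.1463, 0.1704]
t=4: π = [0.2484, 0.2732, 0.1627, 0.1456, 0.1701]
t=5: π = [0.2497, 0.2724, 0.1624, 0.1453, 0.1702]

π = [0.2497, 0.2724, 0.1624, 0.1453, 0.1702]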